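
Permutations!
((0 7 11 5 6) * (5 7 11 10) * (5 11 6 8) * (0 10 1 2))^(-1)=(0 2 1 7 11 10 6)(5 8)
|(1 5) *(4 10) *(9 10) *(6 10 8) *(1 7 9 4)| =7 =|(1 5 7 9 8 6 10)|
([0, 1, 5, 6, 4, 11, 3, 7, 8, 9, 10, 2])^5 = [0, 1, 11, 6, 4, 2, 3, 7, 8, 9, 10, 5]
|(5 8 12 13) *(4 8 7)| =|(4 8 12 13 5 7)| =6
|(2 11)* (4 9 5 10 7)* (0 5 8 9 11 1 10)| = |(0 5)(1 10 7 4 11 2)(8 9)| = 6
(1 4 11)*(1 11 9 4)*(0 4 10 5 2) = (11)(0 4 9 10 5 2) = [4, 1, 0, 3, 9, 2, 6, 7, 8, 10, 5, 11]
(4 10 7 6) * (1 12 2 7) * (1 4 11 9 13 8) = (1 12 2 7 6 11 9 13 8)(4 10) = [0, 12, 7, 3, 10, 5, 11, 6, 1, 13, 4, 9, 2, 8]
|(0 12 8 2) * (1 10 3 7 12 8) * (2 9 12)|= 9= |(0 8 9 12 1 10 3 7 2)|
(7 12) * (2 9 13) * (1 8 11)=(1 8 11)(2 9 13)(7 12)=[0, 8, 9, 3, 4, 5, 6, 12, 11, 13, 10, 1, 7, 2]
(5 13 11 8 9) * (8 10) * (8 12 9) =(5 13 11 10 12 9) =[0, 1, 2, 3, 4, 13, 6, 7, 8, 5, 12, 10, 9, 11]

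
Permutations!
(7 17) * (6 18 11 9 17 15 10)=(6 18 11 9 17 7 15 10)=[0, 1, 2, 3, 4, 5, 18, 15, 8, 17, 6, 9, 12, 13, 14, 10, 16, 7, 11]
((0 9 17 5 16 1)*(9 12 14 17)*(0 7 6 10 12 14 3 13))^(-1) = (0 13 3 12 10 6 7 1 16 5 17 14)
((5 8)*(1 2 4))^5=(1 4 2)(5 8)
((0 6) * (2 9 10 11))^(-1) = (0 6)(2 11 10 9)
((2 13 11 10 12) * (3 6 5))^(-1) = ((2 13 11 10 12)(3 6 5))^(-1) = (2 12 10 11 13)(3 5 6)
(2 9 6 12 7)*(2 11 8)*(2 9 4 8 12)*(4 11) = [0, 1, 11, 3, 8, 5, 2, 4, 9, 6, 10, 12, 7] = (2 11 12 7 4 8 9 6)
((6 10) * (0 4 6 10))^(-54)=(10)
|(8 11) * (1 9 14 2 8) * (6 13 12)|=|(1 9 14 2 8 11)(6 13 12)|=6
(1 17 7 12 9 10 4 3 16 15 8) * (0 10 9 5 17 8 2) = (0 10 4 3 16 15 2)(1 8)(5 17 7 12) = [10, 8, 0, 16, 3, 17, 6, 12, 1, 9, 4, 11, 5, 13, 14, 2, 15, 7]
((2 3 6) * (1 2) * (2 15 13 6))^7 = (1 6 13 15)(2 3)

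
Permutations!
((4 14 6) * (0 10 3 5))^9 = ((0 10 3 5)(4 14 6))^9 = (14)(0 10 3 5)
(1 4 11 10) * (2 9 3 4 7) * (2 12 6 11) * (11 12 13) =[0, 7, 9, 4, 2, 5, 12, 13, 8, 3, 1, 10, 6, 11] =(1 7 13 11 10)(2 9 3 4)(6 12)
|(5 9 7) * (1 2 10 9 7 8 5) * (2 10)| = 6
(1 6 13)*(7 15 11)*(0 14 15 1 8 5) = (0 14 15 11 7 1 6 13 8 5) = [14, 6, 2, 3, 4, 0, 13, 1, 5, 9, 10, 7, 12, 8, 15, 11]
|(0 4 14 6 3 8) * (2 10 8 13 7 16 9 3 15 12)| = |(0 4 14 6 15 12 2 10 8)(3 13 7 16 9)| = 45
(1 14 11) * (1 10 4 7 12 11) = [0, 14, 2, 3, 7, 5, 6, 12, 8, 9, 4, 10, 11, 13, 1] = (1 14)(4 7 12 11 10)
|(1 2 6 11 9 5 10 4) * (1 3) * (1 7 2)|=9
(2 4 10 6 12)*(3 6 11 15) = (2 4 10 11 15 3 6 12) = [0, 1, 4, 6, 10, 5, 12, 7, 8, 9, 11, 15, 2, 13, 14, 3]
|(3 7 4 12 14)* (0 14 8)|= 7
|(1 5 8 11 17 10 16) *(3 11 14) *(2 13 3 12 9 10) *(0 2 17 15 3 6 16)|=|(17)(0 2 13 6 16 1 5 8 14 12 9 10)(3 11 15)|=12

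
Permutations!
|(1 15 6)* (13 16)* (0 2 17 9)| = |(0 2 17 9)(1 15 6)(13 16)| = 12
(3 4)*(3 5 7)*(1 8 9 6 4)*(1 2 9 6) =[0, 8, 9, 2, 5, 7, 4, 3, 6, 1] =(1 8 6 4 5 7 3 2 9)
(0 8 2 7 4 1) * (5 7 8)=(0 5 7 4 1)(2 8)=[5, 0, 8, 3, 1, 7, 6, 4, 2]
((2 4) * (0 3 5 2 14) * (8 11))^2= ((0 3 5 2 4 14)(8 11))^2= (0 5 4)(2 14 3)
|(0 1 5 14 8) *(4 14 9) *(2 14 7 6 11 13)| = |(0 1 5 9 4 7 6 11 13 2 14 8)| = 12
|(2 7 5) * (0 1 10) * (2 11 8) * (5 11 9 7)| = 6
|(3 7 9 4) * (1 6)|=|(1 6)(3 7 9 4)|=4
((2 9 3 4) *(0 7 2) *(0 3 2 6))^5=((0 7 6)(2 9)(3 4))^5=(0 6 7)(2 9)(3 4)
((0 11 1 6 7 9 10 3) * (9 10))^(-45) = (0 7 11 10 1 3 6)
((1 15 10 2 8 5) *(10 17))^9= ((1 15 17 10 2 8 5))^9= (1 17 2 5 15 10 8)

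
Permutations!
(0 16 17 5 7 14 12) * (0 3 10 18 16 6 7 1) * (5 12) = (0 6 7 14 5 1)(3 10 18 16 17 12) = [6, 0, 2, 10, 4, 1, 7, 14, 8, 9, 18, 11, 3, 13, 5, 15, 17, 12, 16]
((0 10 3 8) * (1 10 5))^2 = (0 1 3)(5 10 8) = ((0 5 1 10 3 8))^2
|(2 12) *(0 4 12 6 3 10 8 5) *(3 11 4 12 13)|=11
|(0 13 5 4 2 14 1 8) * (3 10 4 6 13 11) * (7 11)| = 30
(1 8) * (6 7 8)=(1 6 7 8)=[0, 6, 2, 3, 4, 5, 7, 8, 1]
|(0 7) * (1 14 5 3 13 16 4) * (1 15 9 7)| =|(0 1 14 5 3 13 16 4 15 9 7)| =11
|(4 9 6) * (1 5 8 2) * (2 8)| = 3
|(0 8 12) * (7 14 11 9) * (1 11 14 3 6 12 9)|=|(14)(0 8 9 7 3 6 12)(1 11)|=14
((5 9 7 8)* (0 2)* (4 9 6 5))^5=(0 2)(4 9 7 8)(5 6)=((0 2)(4 9 7 8)(5 6))^5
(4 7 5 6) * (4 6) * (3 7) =(3 7 5 4) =[0, 1, 2, 7, 3, 4, 6, 5]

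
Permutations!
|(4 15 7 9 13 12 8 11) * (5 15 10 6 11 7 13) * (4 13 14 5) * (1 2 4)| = |(1 2 4 10 6 11 13 12 8 7 9)(5 15 14)| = 33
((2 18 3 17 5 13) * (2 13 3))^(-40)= ((2 18)(3 17 5))^(-40)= (18)(3 5 17)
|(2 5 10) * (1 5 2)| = |(1 5 10)| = 3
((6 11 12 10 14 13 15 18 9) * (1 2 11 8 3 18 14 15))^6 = (1 14 10 11)(2 13 15 12)(3 18 9 6 8)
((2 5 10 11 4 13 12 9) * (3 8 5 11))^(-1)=(2 9 12 13 4 11)(3 10 5 8)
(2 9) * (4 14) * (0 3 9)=(0 3 9 2)(4 14)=[3, 1, 0, 9, 14, 5, 6, 7, 8, 2, 10, 11, 12, 13, 4]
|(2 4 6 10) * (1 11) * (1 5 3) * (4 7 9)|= 12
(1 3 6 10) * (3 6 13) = (1 6 10)(3 13) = [0, 6, 2, 13, 4, 5, 10, 7, 8, 9, 1, 11, 12, 3]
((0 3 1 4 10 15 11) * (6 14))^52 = (0 4 11 1 15 3 10)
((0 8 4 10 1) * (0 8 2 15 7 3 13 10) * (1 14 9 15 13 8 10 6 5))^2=(0 13 5 10 9 7 8)(1 14 15 3 4 2 6)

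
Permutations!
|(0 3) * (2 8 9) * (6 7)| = 6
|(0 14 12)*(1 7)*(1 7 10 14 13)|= 6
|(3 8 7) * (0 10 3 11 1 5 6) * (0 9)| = |(0 10 3 8 7 11 1 5 6 9)| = 10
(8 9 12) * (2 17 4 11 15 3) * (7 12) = (2 17 4 11 15 3)(7 12 8 9) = [0, 1, 17, 2, 11, 5, 6, 12, 9, 7, 10, 15, 8, 13, 14, 3, 16, 4]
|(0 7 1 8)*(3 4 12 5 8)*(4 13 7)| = |(0 4 12 5 8)(1 3 13 7)| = 20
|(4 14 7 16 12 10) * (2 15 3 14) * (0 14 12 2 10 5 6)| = 10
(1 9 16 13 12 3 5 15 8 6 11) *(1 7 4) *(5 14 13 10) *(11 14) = (1 9 16 10 5 15 8 6 14 13 12 3 11 7 4) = [0, 9, 2, 11, 1, 15, 14, 4, 6, 16, 5, 7, 3, 12, 13, 8, 10]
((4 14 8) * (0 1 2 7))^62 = ((0 1 2 7)(4 14 8))^62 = (0 2)(1 7)(4 8 14)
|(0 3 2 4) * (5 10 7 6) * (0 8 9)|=12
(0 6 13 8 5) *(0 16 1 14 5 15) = (0 6 13 8 15)(1 14 5 16) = [6, 14, 2, 3, 4, 16, 13, 7, 15, 9, 10, 11, 12, 8, 5, 0, 1]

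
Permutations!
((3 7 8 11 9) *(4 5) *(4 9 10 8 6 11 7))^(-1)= ((3 4 5 9)(6 11 10 8 7))^(-1)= (3 9 5 4)(6 7 8 10 11)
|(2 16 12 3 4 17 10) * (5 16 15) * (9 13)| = 18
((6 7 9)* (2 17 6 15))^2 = ((2 17 6 7 9 15))^2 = (2 6 9)(7 15 17)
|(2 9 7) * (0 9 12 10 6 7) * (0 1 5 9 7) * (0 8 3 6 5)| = 24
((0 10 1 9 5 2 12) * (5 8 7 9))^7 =(0 10 1 5 2 12)(7 9 8)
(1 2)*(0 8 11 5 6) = [8, 2, 1, 3, 4, 6, 0, 7, 11, 9, 10, 5] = (0 8 11 5 6)(1 2)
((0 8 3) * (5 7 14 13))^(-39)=((0 8 3)(5 7 14 13))^(-39)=(5 7 14 13)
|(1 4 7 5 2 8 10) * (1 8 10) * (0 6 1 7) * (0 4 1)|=|(0 6)(2 10 8 7 5)|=10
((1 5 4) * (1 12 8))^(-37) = ((1 5 4 12 8))^(-37) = (1 12 5 8 4)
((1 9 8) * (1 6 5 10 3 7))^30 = ((1 9 8 6 5 10 3 7))^30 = (1 3 5 8)(6 9 7 10)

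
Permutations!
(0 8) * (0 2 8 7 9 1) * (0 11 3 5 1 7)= (1 11 3 5)(2 8)(7 9)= [0, 11, 8, 5, 4, 1, 6, 9, 2, 7, 10, 3]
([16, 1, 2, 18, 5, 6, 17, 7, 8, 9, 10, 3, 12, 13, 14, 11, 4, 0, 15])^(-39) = (0 5)(3 18 15 11)(4 17)(6 16)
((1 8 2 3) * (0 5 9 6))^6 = (0 9)(1 2)(3 8)(5 6)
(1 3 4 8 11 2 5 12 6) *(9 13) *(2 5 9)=(1 3 4 8 11 5 12 6)(2 9 13)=[0, 3, 9, 4, 8, 12, 1, 7, 11, 13, 10, 5, 6, 2]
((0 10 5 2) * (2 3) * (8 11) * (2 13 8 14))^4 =(0 13 2 3 14 5 11 10 8)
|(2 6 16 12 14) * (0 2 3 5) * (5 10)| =|(0 2 6 16 12 14 3 10 5)| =9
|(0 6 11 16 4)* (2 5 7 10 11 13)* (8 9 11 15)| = |(0 6 13 2 5 7 10 15 8 9 11 16 4)| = 13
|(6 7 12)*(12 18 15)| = 5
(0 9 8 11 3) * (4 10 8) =(0 9 4 10 8 11 3) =[9, 1, 2, 0, 10, 5, 6, 7, 11, 4, 8, 3]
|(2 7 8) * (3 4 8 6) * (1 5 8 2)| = 15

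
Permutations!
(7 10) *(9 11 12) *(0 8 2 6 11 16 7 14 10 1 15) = (0 8 2 6 11 12 9 16 7 1 15)(10 14) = [8, 15, 6, 3, 4, 5, 11, 1, 2, 16, 14, 12, 9, 13, 10, 0, 7]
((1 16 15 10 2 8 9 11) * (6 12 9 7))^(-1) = ((1 16 15 10 2 8 7 6 12 9 11))^(-1) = (1 11 9 12 6 7 8 2 10 15 16)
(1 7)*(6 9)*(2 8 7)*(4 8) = (1 2 4 8 7)(6 9) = [0, 2, 4, 3, 8, 5, 9, 1, 7, 6]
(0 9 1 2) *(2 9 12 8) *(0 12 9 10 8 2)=(0 9 1 10 8)(2 12)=[9, 10, 12, 3, 4, 5, 6, 7, 0, 1, 8, 11, 2]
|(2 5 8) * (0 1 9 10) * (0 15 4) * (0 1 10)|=6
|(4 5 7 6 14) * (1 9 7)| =|(1 9 7 6 14 4 5)| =7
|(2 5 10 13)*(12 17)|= 4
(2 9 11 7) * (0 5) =(0 5)(2 9 11 7) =[5, 1, 9, 3, 4, 0, 6, 2, 8, 11, 10, 7]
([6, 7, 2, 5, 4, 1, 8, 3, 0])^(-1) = (0 8 6)(1 5 3 7)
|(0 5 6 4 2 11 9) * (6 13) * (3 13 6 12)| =|(0 5 6 4 2 11 9)(3 13 12)| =21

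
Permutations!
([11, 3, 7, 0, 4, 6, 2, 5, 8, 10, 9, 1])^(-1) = (0 3 1 11)(2 6 5 7)(9 10)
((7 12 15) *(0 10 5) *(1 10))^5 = ((0 1 10 5)(7 12 15))^5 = (0 1 10 5)(7 15 12)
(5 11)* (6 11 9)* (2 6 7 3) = [0, 1, 6, 2, 4, 9, 11, 3, 8, 7, 10, 5] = (2 6 11 5 9 7 3)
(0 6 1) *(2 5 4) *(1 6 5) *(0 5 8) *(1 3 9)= (0 8)(1 5 4 2 3 9)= [8, 5, 3, 9, 2, 4, 6, 7, 0, 1]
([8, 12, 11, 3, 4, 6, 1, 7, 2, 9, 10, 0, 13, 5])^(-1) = [11, 6, 8, 3, 4, 13, 5, 7, 0, 9, 10, 2, 1, 12]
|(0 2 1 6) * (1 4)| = 5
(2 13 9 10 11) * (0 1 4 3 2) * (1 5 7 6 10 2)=(0 5 7 6 10 11)(1 4 3)(2 13 9)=[5, 4, 13, 1, 3, 7, 10, 6, 8, 2, 11, 0, 12, 9]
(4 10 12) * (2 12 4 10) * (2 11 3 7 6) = [0, 1, 12, 7, 11, 5, 2, 6, 8, 9, 4, 3, 10] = (2 12 10 4 11 3 7 6)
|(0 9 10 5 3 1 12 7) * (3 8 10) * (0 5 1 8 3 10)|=9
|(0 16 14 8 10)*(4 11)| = |(0 16 14 8 10)(4 11)| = 10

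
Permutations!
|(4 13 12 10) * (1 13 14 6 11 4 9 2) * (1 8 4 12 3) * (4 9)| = |(1 13 3)(2 8 9)(4 14 6 11 12 10)| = 6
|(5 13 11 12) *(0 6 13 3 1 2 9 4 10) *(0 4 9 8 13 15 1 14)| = 12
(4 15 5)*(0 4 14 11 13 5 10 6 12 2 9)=(0 4 15 10 6 12 2 9)(5 14 11 13)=[4, 1, 9, 3, 15, 14, 12, 7, 8, 0, 6, 13, 2, 5, 11, 10]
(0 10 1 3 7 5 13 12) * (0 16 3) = (0 10 1)(3 7 5 13 12 16) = [10, 0, 2, 7, 4, 13, 6, 5, 8, 9, 1, 11, 16, 12, 14, 15, 3]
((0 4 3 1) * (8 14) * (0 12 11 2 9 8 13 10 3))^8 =(1 10 14 9 11)(2 12 3 13 8)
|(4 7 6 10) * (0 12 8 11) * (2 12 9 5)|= 28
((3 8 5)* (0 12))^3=(0 12)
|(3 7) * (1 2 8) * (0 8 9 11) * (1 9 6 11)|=14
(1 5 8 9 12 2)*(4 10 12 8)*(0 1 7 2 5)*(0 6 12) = (0 1 6 12 5 4 10)(2 7)(8 9) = [1, 6, 7, 3, 10, 4, 12, 2, 9, 8, 0, 11, 5]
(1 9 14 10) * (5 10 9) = (1 5 10)(9 14) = [0, 5, 2, 3, 4, 10, 6, 7, 8, 14, 1, 11, 12, 13, 9]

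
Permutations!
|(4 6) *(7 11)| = 2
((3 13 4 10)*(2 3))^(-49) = ((2 3 13 4 10))^(-49) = (2 3 13 4 10)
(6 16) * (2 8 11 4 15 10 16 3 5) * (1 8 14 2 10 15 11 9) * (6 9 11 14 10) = (1 8 11 4 14 2 10 16 9)(3 5 6) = [0, 8, 10, 5, 14, 6, 3, 7, 11, 1, 16, 4, 12, 13, 2, 15, 9]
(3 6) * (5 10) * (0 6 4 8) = (0 6 3 4 8)(5 10) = [6, 1, 2, 4, 8, 10, 3, 7, 0, 9, 5]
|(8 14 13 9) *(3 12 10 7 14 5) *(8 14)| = |(3 12 10 7 8 5)(9 14 13)| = 6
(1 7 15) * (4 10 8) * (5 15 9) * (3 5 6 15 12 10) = (1 7 9 6 15)(3 5 12 10 8 4) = [0, 7, 2, 5, 3, 12, 15, 9, 4, 6, 8, 11, 10, 13, 14, 1]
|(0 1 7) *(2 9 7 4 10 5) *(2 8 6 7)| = |(0 1 4 10 5 8 6 7)(2 9)| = 8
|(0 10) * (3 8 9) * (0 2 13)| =|(0 10 2 13)(3 8 9)| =12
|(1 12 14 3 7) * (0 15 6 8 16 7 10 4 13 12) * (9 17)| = 42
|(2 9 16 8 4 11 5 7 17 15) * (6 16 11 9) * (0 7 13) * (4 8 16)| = 11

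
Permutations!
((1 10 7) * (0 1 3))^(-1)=(0 3 7 10 1)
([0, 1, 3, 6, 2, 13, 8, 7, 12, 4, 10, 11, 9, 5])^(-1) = (2 4 9 12 8 6 3)(5 13)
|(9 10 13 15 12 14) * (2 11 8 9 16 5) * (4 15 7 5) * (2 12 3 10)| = |(2 11 8 9)(3 10 13 7 5 12 14 16 4 15)| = 20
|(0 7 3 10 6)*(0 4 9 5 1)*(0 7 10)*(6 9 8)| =|(0 10 9 5 1 7 3)(4 8 6)| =21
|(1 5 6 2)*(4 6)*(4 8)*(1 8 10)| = 12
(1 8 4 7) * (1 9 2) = [0, 8, 1, 3, 7, 5, 6, 9, 4, 2] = (1 8 4 7 9 2)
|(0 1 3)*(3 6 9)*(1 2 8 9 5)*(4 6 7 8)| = |(0 2 4 6 5 1 7 8 9 3)| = 10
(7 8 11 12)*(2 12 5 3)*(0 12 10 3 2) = (0 12 7 8 11 5 2 10 3) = [12, 1, 10, 0, 4, 2, 6, 8, 11, 9, 3, 5, 7]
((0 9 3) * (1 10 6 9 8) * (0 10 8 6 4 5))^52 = (0 3 5 9 4 6 10)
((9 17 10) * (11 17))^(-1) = (9 10 17 11)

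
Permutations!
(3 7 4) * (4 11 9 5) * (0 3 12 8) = [3, 1, 2, 7, 12, 4, 6, 11, 0, 5, 10, 9, 8] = (0 3 7 11 9 5 4 12 8)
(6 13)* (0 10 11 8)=(0 10 11 8)(6 13)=[10, 1, 2, 3, 4, 5, 13, 7, 0, 9, 11, 8, 12, 6]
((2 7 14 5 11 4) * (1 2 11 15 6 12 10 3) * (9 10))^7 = (1 12 14 3 6 7 10 15 2 9 5)(4 11)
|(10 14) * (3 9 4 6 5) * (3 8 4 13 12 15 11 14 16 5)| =|(3 9 13 12 15 11 14 10 16 5 8 4 6)| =13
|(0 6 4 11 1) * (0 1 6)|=|(4 11 6)|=3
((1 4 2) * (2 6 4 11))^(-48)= (11)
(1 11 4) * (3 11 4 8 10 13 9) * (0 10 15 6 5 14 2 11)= (0 10 13 9 3)(1 4)(2 11 8 15 6 5 14)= [10, 4, 11, 0, 1, 14, 5, 7, 15, 3, 13, 8, 12, 9, 2, 6]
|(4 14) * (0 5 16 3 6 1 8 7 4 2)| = |(0 5 16 3 6 1 8 7 4 14 2)| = 11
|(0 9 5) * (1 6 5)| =|(0 9 1 6 5)| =5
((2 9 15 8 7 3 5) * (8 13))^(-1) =(2 5 3 7 8 13 15 9)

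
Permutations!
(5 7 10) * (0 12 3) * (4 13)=[12, 1, 2, 0, 13, 7, 6, 10, 8, 9, 5, 11, 3, 4]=(0 12 3)(4 13)(5 7 10)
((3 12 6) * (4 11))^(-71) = ((3 12 6)(4 11))^(-71) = (3 12 6)(4 11)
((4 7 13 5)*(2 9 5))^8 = (2 5 7)(4 13 9)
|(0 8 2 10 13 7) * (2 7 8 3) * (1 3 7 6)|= |(0 7)(1 3 2 10 13 8 6)|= 14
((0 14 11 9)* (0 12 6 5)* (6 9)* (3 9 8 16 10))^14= ((0 14 11 6 5)(3 9 12 8 16 10))^14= (0 5 6 11 14)(3 12 16)(8 10 9)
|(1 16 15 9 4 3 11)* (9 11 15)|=7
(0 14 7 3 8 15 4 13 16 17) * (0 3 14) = (3 8 15 4 13 16 17)(7 14) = [0, 1, 2, 8, 13, 5, 6, 14, 15, 9, 10, 11, 12, 16, 7, 4, 17, 3]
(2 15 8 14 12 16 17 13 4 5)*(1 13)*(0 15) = [15, 13, 0, 3, 5, 2, 6, 7, 14, 9, 10, 11, 16, 4, 12, 8, 17, 1] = (0 15 8 14 12 16 17 1 13 4 5 2)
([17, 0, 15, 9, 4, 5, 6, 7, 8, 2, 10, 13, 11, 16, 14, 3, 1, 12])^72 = [12, 17, 2, 3, 4, 5, 6, 7, 8, 9, 10, 16, 13, 1, 14, 15, 0, 11]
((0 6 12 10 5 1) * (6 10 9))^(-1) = (0 1 5 10)(6 9 12)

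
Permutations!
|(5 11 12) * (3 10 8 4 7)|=|(3 10 8 4 7)(5 11 12)|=15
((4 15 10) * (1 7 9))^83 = ((1 7 9)(4 15 10))^83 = (1 9 7)(4 10 15)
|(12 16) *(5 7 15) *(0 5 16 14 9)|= |(0 5 7 15 16 12 14 9)|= 8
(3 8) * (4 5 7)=(3 8)(4 5 7)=[0, 1, 2, 8, 5, 7, 6, 4, 3]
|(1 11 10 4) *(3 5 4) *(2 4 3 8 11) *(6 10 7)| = 30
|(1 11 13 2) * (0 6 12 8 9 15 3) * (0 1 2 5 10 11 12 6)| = |(1 12 8 9 15 3)(5 10 11 13)| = 12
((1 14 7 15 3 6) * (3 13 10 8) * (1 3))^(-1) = (1 8 10 13 15 7 14)(3 6)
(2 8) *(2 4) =(2 8 4) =[0, 1, 8, 3, 2, 5, 6, 7, 4]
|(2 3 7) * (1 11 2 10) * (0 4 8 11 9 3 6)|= 30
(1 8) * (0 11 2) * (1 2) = (0 11 1 8 2) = [11, 8, 0, 3, 4, 5, 6, 7, 2, 9, 10, 1]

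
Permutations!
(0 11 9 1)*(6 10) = (0 11 9 1)(6 10) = [11, 0, 2, 3, 4, 5, 10, 7, 8, 1, 6, 9]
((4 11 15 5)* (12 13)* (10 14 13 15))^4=(4 13)(5 14)(10 15)(11 12)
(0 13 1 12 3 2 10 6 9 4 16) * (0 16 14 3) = (16)(0 13 1 12)(2 10 6 9 4 14 3) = [13, 12, 10, 2, 14, 5, 9, 7, 8, 4, 6, 11, 0, 1, 3, 15, 16]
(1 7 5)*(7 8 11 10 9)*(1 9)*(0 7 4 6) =(0 7 5 9 4 6)(1 8 11 10) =[7, 8, 2, 3, 6, 9, 0, 5, 11, 4, 1, 10]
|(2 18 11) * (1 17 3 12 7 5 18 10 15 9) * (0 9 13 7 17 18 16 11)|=24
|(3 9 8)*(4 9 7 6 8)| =|(3 7 6 8)(4 9)| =4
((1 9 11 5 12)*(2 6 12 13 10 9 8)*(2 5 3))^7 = ((1 8 5 13 10 9 11 3 2 6 12))^7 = (1 3 13 12 11 5 6 9 8 2 10)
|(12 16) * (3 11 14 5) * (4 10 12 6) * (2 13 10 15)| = |(2 13 10 12 16 6 4 15)(3 11 14 5)| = 8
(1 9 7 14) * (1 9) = (7 14 9) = [0, 1, 2, 3, 4, 5, 6, 14, 8, 7, 10, 11, 12, 13, 9]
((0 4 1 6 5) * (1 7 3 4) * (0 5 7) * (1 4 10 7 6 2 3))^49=((0 4)(1 2 3 10 7))^49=(0 4)(1 7 10 3 2)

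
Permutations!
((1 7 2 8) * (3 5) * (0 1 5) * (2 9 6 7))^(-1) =(0 3 5 8 2 1)(6 9 7)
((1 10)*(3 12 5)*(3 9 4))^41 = ((1 10)(3 12 5 9 4))^41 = (1 10)(3 12 5 9 4)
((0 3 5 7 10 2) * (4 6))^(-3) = (0 7)(2 5)(3 10)(4 6)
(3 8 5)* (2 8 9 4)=(2 8 5 3 9 4)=[0, 1, 8, 9, 2, 3, 6, 7, 5, 4]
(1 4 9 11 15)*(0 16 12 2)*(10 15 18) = (0 16 12 2)(1 4 9 11 18 10 15) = [16, 4, 0, 3, 9, 5, 6, 7, 8, 11, 15, 18, 2, 13, 14, 1, 12, 17, 10]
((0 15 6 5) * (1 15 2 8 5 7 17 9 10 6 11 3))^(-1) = (0 5 8 2)(1 3 11 15)(6 10 9 17 7)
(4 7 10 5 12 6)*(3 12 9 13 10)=(3 12 6 4 7)(5 9 13 10)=[0, 1, 2, 12, 7, 9, 4, 3, 8, 13, 5, 11, 6, 10]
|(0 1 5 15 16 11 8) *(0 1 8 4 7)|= 9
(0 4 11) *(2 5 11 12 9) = (0 4 12 9 2 5 11) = [4, 1, 5, 3, 12, 11, 6, 7, 8, 2, 10, 0, 9]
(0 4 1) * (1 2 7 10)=[4, 0, 7, 3, 2, 5, 6, 10, 8, 9, 1]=(0 4 2 7 10 1)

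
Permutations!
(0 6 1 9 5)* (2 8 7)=(0 6 1 9 5)(2 8 7)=[6, 9, 8, 3, 4, 0, 1, 2, 7, 5]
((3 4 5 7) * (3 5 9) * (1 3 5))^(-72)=((1 3 4 9 5 7))^(-72)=(9)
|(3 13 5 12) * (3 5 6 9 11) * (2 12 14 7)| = 5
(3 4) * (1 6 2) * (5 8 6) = (1 5 8 6 2)(3 4) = [0, 5, 1, 4, 3, 8, 2, 7, 6]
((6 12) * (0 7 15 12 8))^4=(0 6 15)(7 8 12)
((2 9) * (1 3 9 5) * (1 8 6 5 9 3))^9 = ((2 9)(5 8 6))^9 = (2 9)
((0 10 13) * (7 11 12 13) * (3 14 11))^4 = (0 14)(3 13)(7 12)(10 11)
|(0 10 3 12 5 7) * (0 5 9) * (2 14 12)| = 14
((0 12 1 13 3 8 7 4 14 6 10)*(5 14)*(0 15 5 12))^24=((1 13 3 8 7 4 12)(5 14 6 10 15))^24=(1 8 12 3 4 13 7)(5 15 10 6 14)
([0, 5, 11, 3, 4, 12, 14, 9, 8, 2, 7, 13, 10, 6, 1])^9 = [0, 6, 7, 3, 4, 14, 11, 12, 8, 10, 5, 9, 1, 2, 13]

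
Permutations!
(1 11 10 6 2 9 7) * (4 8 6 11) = (1 4 8 6 2 9 7)(10 11) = [0, 4, 9, 3, 8, 5, 2, 1, 6, 7, 11, 10]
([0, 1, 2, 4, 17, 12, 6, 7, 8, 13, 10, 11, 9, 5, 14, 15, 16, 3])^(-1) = (3 17 4)(5 13 9 12)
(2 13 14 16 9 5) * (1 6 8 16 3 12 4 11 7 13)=(1 6 8 16 9 5 2)(3 12 4 11 7 13 14)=[0, 6, 1, 12, 11, 2, 8, 13, 16, 5, 10, 7, 4, 14, 3, 15, 9]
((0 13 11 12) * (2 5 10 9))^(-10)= (0 11)(2 10)(5 9)(12 13)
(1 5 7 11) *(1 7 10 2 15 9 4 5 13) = (1 13)(2 15 9 4 5 10)(7 11) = [0, 13, 15, 3, 5, 10, 6, 11, 8, 4, 2, 7, 12, 1, 14, 9]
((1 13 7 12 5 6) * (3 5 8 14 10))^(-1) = ((1 13 7 12 8 14 10 3 5 6))^(-1) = (1 6 5 3 10 14 8 12 7 13)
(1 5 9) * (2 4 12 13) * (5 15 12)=(1 15 12 13 2 4 5 9)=[0, 15, 4, 3, 5, 9, 6, 7, 8, 1, 10, 11, 13, 2, 14, 12]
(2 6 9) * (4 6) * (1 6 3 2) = [0, 6, 4, 2, 3, 5, 9, 7, 8, 1] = (1 6 9)(2 4 3)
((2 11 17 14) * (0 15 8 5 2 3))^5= ((0 15 8 5 2 11 17 14 3))^5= (0 11 15 17 8 14 5 3 2)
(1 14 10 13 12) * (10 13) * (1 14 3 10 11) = (1 3 10 11)(12 14 13) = [0, 3, 2, 10, 4, 5, 6, 7, 8, 9, 11, 1, 14, 12, 13]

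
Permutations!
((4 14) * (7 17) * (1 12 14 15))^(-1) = (1 15 4 14 12)(7 17)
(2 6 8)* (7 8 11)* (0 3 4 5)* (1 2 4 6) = [3, 2, 1, 6, 5, 0, 11, 8, 4, 9, 10, 7] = (0 3 6 11 7 8 4 5)(1 2)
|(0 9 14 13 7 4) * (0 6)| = 7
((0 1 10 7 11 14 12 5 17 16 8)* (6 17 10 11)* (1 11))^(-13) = (0 16 6 10 12 11 8 17 7 5 14)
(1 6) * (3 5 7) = [0, 6, 2, 5, 4, 7, 1, 3] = (1 6)(3 5 7)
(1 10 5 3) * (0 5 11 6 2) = (0 5 3 1 10 11 6 2) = [5, 10, 0, 1, 4, 3, 2, 7, 8, 9, 11, 6]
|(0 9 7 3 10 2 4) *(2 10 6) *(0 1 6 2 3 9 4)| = 6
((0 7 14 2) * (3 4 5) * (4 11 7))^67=(0 3 14 4 11 2 5 7)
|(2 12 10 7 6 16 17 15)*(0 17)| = 9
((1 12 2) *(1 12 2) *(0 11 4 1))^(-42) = (12)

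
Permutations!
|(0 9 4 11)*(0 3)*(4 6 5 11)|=|(0 9 6 5 11 3)|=6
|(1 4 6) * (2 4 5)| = 5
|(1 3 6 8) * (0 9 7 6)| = |(0 9 7 6 8 1 3)| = 7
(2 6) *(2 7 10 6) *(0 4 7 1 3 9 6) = [4, 3, 2, 9, 7, 5, 1, 10, 8, 6, 0] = (0 4 7 10)(1 3 9 6)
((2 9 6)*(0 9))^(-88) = ((0 9 6 2))^(-88) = (9)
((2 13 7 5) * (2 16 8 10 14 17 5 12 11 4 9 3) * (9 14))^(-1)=((2 13 7 12 11 4 14 17 5 16 8 10 9 3))^(-1)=(2 3 9 10 8 16 5 17 14 4 11 12 7 13)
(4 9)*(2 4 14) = (2 4 9 14) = [0, 1, 4, 3, 9, 5, 6, 7, 8, 14, 10, 11, 12, 13, 2]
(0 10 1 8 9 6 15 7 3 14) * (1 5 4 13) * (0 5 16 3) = (0 10 16 3 14 5 4 13 1 8 9 6 15 7) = [10, 8, 2, 14, 13, 4, 15, 0, 9, 6, 16, 11, 12, 1, 5, 7, 3]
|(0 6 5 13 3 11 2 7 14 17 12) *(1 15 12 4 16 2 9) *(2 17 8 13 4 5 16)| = 17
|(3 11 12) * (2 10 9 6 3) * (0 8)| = |(0 8)(2 10 9 6 3 11 12)| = 14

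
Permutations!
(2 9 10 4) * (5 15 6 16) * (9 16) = (2 16 5 15 6 9 10 4) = [0, 1, 16, 3, 2, 15, 9, 7, 8, 10, 4, 11, 12, 13, 14, 6, 5]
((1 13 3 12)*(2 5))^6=(1 3)(12 13)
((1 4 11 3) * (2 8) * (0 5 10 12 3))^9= (0 5 10 12 3 1 4 11)(2 8)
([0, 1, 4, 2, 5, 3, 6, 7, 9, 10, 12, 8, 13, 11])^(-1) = (2 3 5 4)(8 11 13 12 10 9)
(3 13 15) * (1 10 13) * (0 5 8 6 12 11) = (0 5 8 6 12 11)(1 10 13 15 3) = [5, 10, 2, 1, 4, 8, 12, 7, 6, 9, 13, 0, 11, 15, 14, 3]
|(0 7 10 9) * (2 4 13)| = 12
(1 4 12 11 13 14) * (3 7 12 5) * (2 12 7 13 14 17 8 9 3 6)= [0, 4, 12, 13, 5, 6, 2, 7, 9, 3, 10, 14, 11, 17, 1, 15, 16, 8]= (1 4 5 6 2 12 11 14)(3 13 17 8 9)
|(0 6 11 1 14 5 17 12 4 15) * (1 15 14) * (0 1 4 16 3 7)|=|(0 6 11 15 1 4 14 5 17 12 16 3 7)|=13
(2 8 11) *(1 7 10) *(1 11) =(1 7 10 11 2 8) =[0, 7, 8, 3, 4, 5, 6, 10, 1, 9, 11, 2]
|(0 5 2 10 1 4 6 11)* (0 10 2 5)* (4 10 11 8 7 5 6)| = |(11)(1 10)(5 6 8 7)| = 4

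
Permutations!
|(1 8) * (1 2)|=3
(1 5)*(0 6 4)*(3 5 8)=[6, 8, 2, 5, 0, 1, 4, 7, 3]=(0 6 4)(1 8 3 5)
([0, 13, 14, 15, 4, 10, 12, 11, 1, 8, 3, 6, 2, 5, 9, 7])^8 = [0, 6, 3, 9, 4, 2, 5, 1, 11, 7, 14, 13, 10, 12, 15, 8]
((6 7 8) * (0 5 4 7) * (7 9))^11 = (0 7 5 8 4 6 9)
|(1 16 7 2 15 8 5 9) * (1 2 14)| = 20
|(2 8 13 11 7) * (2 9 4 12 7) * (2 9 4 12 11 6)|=|(2 8 13 6)(4 11 9 12 7)|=20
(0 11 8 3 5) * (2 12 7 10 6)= (0 11 8 3 5)(2 12 7 10 6)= [11, 1, 12, 5, 4, 0, 2, 10, 3, 9, 6, 8, 7]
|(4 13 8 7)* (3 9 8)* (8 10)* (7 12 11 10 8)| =9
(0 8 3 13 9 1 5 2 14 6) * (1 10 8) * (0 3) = (0 1 5 2 14 6 3 13 9 10 8) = [1, 5, 14, 13, 4, 2, 3, 7, 0, 10, 8, 11, 12, 9, 6]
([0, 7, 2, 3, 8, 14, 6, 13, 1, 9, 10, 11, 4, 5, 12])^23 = (1 8 4 12 14 5 13 7)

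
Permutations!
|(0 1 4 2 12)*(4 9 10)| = |(0 1 9 10 4 2 12)| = 7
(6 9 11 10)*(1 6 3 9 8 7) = (1 6 8 7)(3 9 11 10) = [0, 6, 2, 9, 4, 5, 8, 1, 7, 11, 3, 10]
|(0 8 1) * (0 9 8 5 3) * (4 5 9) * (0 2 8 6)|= |(0 9 6)(1 4 5 3 2 8)|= 6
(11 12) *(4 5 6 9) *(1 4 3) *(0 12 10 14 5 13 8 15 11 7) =(0 12 7)(1 4 13 8 15 11 10 14 5 6 9 3) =[12, 4, 2, 1, 13, 6, 9, 0, 15, 3, 14, 10, 7, 8, 5, 11]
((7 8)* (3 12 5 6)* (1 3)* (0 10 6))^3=((0 10 6 1 3 12 5)(7 8))^3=(0 1 5 6 12 10 3)(7 8)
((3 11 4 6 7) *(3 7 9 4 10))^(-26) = ((3 11 10)(4 6 9))^(-26) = (3 11 10)(4 6 9)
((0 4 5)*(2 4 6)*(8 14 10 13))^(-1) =(0 5 4 2 6)(8 13 10 14)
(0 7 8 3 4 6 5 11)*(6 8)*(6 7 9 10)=(0 9 10 6 5 11)(3 4 8)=[9, 1, 2, 4, 8, 11, 5, 7, 3, 10, 6, 0]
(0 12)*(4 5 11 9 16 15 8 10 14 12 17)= (0 17 4 5 11 9 16 15 8 10 14 12)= [17, 1, 2, 3, 5, 11, 6, 7, 10, 16, 14, 9, 0, 13, 12, 8, 15, 4]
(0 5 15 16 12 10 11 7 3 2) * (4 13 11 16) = (0 5 15 4 13 11 7 3 2)(10 16 12) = [5, 1, 0, 2, 13, 15, 6, 3, 8, 9, 16, 7, 10, 11, 14, 4, 12]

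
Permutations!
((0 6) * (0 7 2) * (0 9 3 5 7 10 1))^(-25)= (0 1 10 6)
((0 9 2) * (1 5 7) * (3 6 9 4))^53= (0 2 9 6 3 4)(1 7 5)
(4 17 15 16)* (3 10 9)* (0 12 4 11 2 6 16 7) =[12, 1, 6, 10, 17, 5, 16, 0, 8, 3, 9, 2, 4, 13, 14, 7, 11, 15] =(0 12 4 17 15 7)(2 6 16 11)(3 10 9)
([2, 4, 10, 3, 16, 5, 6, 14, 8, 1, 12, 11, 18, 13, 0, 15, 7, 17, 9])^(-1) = (0 14 7 16 4 1 9 18 12 10 2)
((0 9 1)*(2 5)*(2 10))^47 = (0 1 9)(2 10 5)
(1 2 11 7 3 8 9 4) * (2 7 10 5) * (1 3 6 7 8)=[0, 8, 11, 1, 3, 2, 7, 6, 9, 4, 5, 10]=(1 8 9 4 3)(2 11 10 5)(6 7)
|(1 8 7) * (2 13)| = 6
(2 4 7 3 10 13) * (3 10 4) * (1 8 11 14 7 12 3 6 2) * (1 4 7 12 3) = (1 8 11 14 12)(2 6)(3 7 10 13 4) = [0, 8, 6, 7, 3, 5, 2, 10, 11, 9, 13, 14, 1, 4, 12]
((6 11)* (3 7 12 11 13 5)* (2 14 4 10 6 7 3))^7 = (14)(7 12 11)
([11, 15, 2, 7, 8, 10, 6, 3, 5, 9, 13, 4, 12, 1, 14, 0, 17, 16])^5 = [10, 8, 2, 7, 1, 0, 6, 3, 15, 9, 11, 13, 12, 4, 14, 5, 17, 16]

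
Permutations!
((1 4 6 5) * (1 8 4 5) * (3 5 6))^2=((1 6)(3 5 8 4))^2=(3 8)(4 5)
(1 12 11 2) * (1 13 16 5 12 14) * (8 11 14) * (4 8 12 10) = (1 12 14)(2 13 16 5 10 4 8 11) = [0, 12, 13, 3, 8, 10, 6, 7, 11, 9, 4, 2, 14, 16, 1, 15, 5]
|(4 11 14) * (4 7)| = 4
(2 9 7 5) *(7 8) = (2 9 8 7 5) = [0, 1, 9, 3, 4, 2, 6, 5, 7, 8]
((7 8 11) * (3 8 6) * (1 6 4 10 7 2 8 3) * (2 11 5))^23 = (11)(1 6)(2 5 8)(4 7 10)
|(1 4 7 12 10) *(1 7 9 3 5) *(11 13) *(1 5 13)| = 6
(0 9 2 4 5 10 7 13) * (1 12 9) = [1, 12, 4, 3, 5, 10, 6, 13, 8, 2, 7, 11, 9, 0] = (0 1 12 9 2 4 5 10 7 13)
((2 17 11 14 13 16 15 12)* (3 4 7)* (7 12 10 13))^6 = (2 4 7 11)(3 14 17 12)(10 16)(13 15)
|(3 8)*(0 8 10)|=4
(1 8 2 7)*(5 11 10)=(1 8 2 7)(5 11 10)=[0, 8, 7, 3, 4, 11, 6, 1, 2, 9, 5, 10]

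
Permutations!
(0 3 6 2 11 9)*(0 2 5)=(0 3 6 5)(2 11 9)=[3, 1, 11, 6, 4, 0, 5, 7, 8, 2, 10, 9]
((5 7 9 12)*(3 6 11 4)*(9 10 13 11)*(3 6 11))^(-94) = (3 5 4 10 9)(6 13 12 11 7)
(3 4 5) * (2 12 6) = (2 12 6)(3 4 5) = [0, 1, 12, 4, 5, 3, 2, 7, 8, 9, 10, 11, 6]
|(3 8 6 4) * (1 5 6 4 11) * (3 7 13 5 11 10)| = 8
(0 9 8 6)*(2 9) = (0 2 9 8 6) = [2, 1, 9, 3, 4, 5, 0, 7, 6, 8]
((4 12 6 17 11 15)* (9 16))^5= ((4 12 6 17 11 15)(9 16))^5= (4 15 11 17 6 12)(9 16)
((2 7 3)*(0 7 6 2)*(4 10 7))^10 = (10)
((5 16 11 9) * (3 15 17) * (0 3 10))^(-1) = (0 10 17 15 3)(5 9 11 16)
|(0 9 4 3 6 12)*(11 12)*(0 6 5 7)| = 6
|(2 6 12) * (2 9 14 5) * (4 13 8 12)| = 9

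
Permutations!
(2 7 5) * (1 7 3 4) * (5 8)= (1 7 8 5 2 3 4)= [0, 7, 3, 4, 1, 2, 6, 8, 5]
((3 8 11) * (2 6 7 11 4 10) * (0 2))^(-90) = (11)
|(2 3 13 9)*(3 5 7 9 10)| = 12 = |(2 5 7 9)(3 13 10)|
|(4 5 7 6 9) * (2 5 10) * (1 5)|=8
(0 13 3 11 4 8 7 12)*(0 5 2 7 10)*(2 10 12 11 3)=(0 13 2 7 11 4 8 12 5 10)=[13, 1, 7, 3, 8, 10, 6, 11, 12, 9, 0, 4, 5, 2]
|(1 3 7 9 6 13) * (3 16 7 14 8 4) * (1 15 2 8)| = |(1 16 7 9 6 13 15 2 8 4 3 14)| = 12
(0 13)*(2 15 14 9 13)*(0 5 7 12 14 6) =(0 2 15 6)(5 7 12 14 9 13) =[2, 1, 15, 3, 4, 7, 0, 12, 8, 13, 10, 11, 14, 5, 9, 6]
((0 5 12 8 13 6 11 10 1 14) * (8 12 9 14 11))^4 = (14)(1 11 10)(6 8 13)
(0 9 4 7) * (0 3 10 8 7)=(0 9 4)(3 10 8 7)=[9, 1, 2, 10, 0, 5, 6, 3, 7, 4, 8]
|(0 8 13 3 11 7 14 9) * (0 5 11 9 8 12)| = |(0 12)(3 9 5 11 7 14 8 13)| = 8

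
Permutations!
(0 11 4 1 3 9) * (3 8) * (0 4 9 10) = [11, 8, 2, 10, 1, 5, 6, 7, 3, 4, 0, 9] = (0 11 9 4 1 8 3 10)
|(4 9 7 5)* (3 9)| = 5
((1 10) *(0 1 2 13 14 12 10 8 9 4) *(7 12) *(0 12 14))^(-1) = (0 13 2 10 12 4 9 8 1)(7 14) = ((0 1 8 9 4 12 10 2 13)(7 14))^(-1)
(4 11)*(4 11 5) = (11)(4 5) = [0, 1, 2, 3, 5, 4, 6, 7, 8, 9, 10, 11]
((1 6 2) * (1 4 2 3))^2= ((1 6 3)(2 4))^2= (1 3 6)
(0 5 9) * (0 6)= (0 5 9 6)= [5, 1, 2, 3, 4, 9, 0, 7, 8, 6]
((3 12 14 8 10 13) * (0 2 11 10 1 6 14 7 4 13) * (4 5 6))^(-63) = (0 2 11 10)(1 6 12 4 14 7 13 8 5 3)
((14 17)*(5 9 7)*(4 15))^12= (17)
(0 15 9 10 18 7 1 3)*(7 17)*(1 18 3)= (0 15 9 10 3)(7 18 17)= [15, 1, 2, 0, 4, 5, 6, 18, 8, 10, 3, 11, 12, 13, 14, 9, 16, 7, 17]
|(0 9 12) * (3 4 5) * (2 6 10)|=3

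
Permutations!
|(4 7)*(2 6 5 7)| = |(2 6 5 7 4)| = 5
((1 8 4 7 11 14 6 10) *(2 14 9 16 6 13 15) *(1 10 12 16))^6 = (16)(2 13)(14 15)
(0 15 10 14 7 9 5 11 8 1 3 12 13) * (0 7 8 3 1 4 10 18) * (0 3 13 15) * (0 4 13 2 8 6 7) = [4, 1, 8, 12, 10, 11, 7, 9, 13, 5, 14, 2, 15, 0, 6, 18, 16, 17, 3] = (0 4 10 14 6 7 9 5 11 2 8 13)(3 12 15 18)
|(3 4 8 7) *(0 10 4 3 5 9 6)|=8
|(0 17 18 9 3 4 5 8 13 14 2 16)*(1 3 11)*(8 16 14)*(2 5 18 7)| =|(0 17 7 2 14 5 16)(1 3 4 18 9 11)(8 13)| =42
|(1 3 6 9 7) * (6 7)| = 6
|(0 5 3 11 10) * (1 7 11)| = |(0 5 3 1 7 11 10)| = 7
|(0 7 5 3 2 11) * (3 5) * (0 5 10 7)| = |(2 11 5 10 7 3)| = 6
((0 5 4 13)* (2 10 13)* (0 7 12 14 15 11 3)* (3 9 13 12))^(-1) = ((0 5 4 2 10 12 14 15 11 9 13 7 3))^(-1) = (0 3 7 13 9 11 15 14 12 10 2 4 5)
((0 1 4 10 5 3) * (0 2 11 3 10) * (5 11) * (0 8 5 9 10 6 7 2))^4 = (0 5 9)(1 6 10)(2 3 8)(4 7 11)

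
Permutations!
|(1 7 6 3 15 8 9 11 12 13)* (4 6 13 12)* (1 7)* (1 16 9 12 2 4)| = 28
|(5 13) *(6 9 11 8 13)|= |(5 6 9 11 8 13)|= 6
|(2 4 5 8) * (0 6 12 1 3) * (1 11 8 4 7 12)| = |(0 6 1 3)(2 7 12 11 8)(4 5)| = 20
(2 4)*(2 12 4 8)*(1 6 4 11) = (1 6 4 12 11)(2 8) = [0, 6, 8, 3, 12, 5, 4, 7, 2, 9, 10, 1, 11]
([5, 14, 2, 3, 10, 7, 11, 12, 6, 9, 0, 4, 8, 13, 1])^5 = [6, 14, 2, 3, 12, 11, 5, 4, 0, 9, 8, 7, 10, 13, 1]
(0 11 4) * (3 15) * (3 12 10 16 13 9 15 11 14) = (0 14 3 11 4)(9 15 12 10 16 13) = [14, 1, 2, 11, 0, 5, 6, 7, 8, 15, 16, 4, 10, 9, 3, 12, 13]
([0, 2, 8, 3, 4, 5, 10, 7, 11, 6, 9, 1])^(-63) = (1 2 8 11)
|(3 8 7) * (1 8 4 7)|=|(1 8)(3 4 7)|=6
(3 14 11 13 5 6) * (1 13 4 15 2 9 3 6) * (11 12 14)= [0, 13, 9, 11, 15, 1, 6, 7, 8, 3, 10, 4, 14, 5, 12, 2]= (1 13 5)(2 9 3 11 4 15)(12 14)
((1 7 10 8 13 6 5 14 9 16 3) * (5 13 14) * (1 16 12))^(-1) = ((1 7 10 8 14 9 12)(3 16)(6 13))^(-1) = (1 12 9 14 8 10 7)(3 16)(6 13)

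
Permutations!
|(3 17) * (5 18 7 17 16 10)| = 7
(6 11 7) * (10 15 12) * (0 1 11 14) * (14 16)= (0 1 11 7 6 16 14)(10 15 12)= [1, 11, 2, 3, 4, 5, 16, 6, 8, 9, 15, 7, 10, 13, 0, 12, 14]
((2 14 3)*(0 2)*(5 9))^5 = ((0 2 14 3)(5 9))^5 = (0 2 14 3)(5 9)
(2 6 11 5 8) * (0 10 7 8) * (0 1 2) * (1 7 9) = [10, 2, 6, 3, 4, 7, 11, 8, 0, 1, 9, 5] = (0 10 9 1 2 6 11 5 7 8)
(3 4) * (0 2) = (0 2)(3 4) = [2, 1, 0, 4, 3]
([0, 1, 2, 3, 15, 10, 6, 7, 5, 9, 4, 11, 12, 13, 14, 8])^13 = [0, 1, 2, 3, 5, 15, 6, 7, 4, 9, 8, 11, 12, 13, 14, 10]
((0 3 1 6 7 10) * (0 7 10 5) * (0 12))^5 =(0 7 1 12 10 3 5 6)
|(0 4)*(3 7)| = 2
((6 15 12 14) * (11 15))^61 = (6 11 15 12 14) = ((6 11 15 12 14))^61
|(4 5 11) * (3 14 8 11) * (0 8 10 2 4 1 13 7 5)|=12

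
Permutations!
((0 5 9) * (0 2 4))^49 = ((0 5 9 2 4))^49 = (0 4 2 9 5)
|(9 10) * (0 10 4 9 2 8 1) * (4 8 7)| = 8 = |(0 10 2 7 4 9 8 1)|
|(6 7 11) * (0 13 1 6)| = |(0 13 1 6 7 11)| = 6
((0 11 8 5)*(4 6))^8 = ((0 11 8 5)(4 6))^8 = (11)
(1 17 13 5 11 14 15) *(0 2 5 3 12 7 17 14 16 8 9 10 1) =(0 2 5 11 16 8 9 10 1 14 15)(3 12 7 17 13) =[2, 14, 5, 12, 4, 11, 6, 17, 9, 10, 1, 16, 7, 3, 15, 0, 8, 13]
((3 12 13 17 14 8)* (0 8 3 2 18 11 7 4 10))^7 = ((0 8 2 18 11 7 4 10)(3 12 13 17 14))^7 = (0 10 4 7 11 18 2 8)(3 13 14 12 17)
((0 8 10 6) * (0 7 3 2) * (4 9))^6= (0 2 3 7 6 10 8)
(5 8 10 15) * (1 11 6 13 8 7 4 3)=(1 11 6 13 8 10 15 5 7 4 3)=[0, 11, 2, 1, 3, 7, 13, 4, 10, 9, 15, 6, 12, 8, 14, 5]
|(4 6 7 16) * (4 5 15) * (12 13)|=|(4 6 7 16 5 15)(12 13)|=6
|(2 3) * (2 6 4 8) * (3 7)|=|(2 7 3 6 4 8)|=6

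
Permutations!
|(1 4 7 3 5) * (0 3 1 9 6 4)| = 8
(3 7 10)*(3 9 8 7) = (7 10 9 8) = [0, 1, 2, 3, 4, 5, 6, 10, 7, 8, 9]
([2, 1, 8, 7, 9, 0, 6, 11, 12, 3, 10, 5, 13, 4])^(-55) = (13)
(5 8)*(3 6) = (3 6)(5 8) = [0, 1, 2, 6, 4, 8, 3, 7, 5]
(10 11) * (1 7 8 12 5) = (1 7 8 12 5)(10 11) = [0, 7, 2, 3, 4, 1, 6, 8, 12, 9, 11, 10, 5]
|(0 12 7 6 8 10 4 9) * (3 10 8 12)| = 15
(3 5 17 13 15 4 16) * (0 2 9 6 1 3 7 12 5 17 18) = (0 2 9 6 1 3 17 13 15 4 16 7 12 5 18) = [2, 3, 9, 17, 16, 18, 1, 12, 8, 6, 10, 11, 5, 15, 14, 4, 7, 13, 0]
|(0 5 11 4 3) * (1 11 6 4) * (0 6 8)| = 6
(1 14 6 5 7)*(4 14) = (1 4 14 6 5 7) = [0, 4, 2, 3, 14, 7, 5, 1, 8, 9, 10, 11, 12, 13, 6]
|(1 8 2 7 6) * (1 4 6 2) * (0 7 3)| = |(0 7 2 3)(1 8)(4 6)| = 4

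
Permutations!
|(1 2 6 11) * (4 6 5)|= |(1 2 5 4 6 11)|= 6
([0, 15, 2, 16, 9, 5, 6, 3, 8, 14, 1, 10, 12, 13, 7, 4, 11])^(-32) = (1 11 3 14 4)(7 9 15 10 16)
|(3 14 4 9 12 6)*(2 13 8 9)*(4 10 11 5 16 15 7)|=|(2 13 8 9 12 6 3 14 10 11 5 16 15 7 4)|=15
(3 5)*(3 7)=(3 5 7)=[0, 1, 2, 5, 4, 7, 6, 3]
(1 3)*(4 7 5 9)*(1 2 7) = [0, 3, 7, 2, 1, 9, 6, 5, 8, 4] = (1 3 2 7 5 9 4)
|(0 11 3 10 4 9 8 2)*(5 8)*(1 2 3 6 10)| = 11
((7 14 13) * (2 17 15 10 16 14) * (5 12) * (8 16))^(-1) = ((2 17 15 10 8 16 14 13 7)(5 12))^(-1) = (2 7 13 14 16 8 10 15 17)(5 12)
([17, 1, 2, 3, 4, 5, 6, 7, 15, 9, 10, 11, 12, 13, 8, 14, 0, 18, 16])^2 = [18, 1, 2, 3, 4, 5, 6, 7, 14, 9, 10, 11, 12, 13, 15, 8, 17, 16, 0]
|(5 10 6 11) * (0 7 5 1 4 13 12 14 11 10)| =|(0 7 5)(1 4 13 12 14 11)(6 10)| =6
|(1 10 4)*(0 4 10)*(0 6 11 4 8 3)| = |(0 8 3)(1 6 11 4)| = 12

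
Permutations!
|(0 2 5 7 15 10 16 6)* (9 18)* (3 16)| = |(0 2 5 7 15 10 3 16 6)(9 18)| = 18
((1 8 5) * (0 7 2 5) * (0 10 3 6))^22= (0 1 6 5 3 2 10 7 8)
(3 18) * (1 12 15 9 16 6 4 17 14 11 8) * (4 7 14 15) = (1 12 4 17 15 9 16 6 7 14 11 8)(3 18) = [0, 12, 2, 18, 17, 5, 7, 14, 1, 16, 10, 8, 4, 13, 11, 9, 6, 15, 3]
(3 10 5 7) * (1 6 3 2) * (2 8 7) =[0, 6, 1, 10, 4, 2, 3, 8, 7, 9, 5] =(1 6 3 10 5 2)(7 8)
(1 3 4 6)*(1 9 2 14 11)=(1 3 4 6 9 2 14 11)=[0, 3, 14, 4, 6, 5, 9, 7, 8, 2, 10, 1, 12, 13, 11]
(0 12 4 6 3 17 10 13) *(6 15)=(0 12 4 15 6 3 17 10 13)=[12, 1, 2, 17, 15, 5, 3, 7, 8, 9, 13, 11, 4, 0, 14, 6, 16, 10]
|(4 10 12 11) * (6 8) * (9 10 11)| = |(4 11)(6 8)(9 10 12)| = 6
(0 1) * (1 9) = (0 9 1) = [9, 0, 2, 3, 4, 5, 6, 7, 8, 1]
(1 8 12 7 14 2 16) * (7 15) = (1 8 12 15 7 14 2 16) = [0, 8, 16, 3, 4, 5, 6, 14, 12, 9, 10, 11, 15, 13, 2, 7, 1]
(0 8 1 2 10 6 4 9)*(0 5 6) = (0 8 1 2 10)(4 9 5 6) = [8, 2, 10, 3, 9, 6, 4, 7, 1, 5, 0]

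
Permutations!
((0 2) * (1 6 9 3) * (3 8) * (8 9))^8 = (9)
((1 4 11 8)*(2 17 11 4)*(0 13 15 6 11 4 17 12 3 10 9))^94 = (17)(0 10 12 1 11 15)(2 8 6 13 9 3)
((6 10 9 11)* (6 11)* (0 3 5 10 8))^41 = (11)(0 8 6 9 10 5 3)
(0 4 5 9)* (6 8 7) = (0 4 5 9)(6 8 7) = [4, 1, 2, 3, 5, 9, 8, 6, 7, 0]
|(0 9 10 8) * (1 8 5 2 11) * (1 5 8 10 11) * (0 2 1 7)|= 9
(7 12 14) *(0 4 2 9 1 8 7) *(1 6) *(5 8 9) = (0 4 2 5 8 7 12 14)(1 9 6) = [4, 9, 5, 3, 2, 8, 1, 12, 7, 6, 10, 11, 14, 13, 0]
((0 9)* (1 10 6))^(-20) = (1 10 6)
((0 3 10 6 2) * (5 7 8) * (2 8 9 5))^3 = ((0 3 10 6 8 2)(5 7 9))^3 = (0 6)(2 10)(3 8)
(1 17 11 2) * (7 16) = (1 17 11 2)(7 16) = [0, 17, 1, 3, 4, 5, 6, 16, 8, 9, 10, 2, 12, 13, 14, 15, 7, 11]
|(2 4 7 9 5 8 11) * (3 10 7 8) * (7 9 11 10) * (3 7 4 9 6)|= |(2 9 5 7 11)(3 4 8 10 6)|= 5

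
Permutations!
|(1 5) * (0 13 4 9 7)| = |(0 13 4 9 7)(1 5)| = 10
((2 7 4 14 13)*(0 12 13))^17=((0 12 13 2 7 4 14))^17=(0 2 14 13 4 12 7)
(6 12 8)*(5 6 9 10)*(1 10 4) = (1 10 5 6 12 8 9 4) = [0, 10, 2, 3, 1, 6, 12, 7, 9, 4, 5, 11, 8]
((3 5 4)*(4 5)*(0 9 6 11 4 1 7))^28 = (0 4)(1 6)(3 9)(7 11)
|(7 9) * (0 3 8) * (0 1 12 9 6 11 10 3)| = 9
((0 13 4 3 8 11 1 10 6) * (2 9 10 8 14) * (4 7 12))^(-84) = ((0 13 7 12 4 3 14 2 9 10 6)(1 8 11))^(-84) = (0 4 9 13 3 10 7 14 6 12 2)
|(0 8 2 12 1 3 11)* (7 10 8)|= 9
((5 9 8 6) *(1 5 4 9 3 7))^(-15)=((1 5 3 7)(4 9 8 6))^(-15)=(1 5 3 7)(4 9 8 6)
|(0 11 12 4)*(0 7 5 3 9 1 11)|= 8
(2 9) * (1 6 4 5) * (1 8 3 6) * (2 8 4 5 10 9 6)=(2 6 5 4 10 9 8 3)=[0, 1, 6, 2, 10, 4, 5, 7, 3, 8, 9]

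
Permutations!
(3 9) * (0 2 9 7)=[2, 1, 9, 7, 4, 5, 6, 0, 8, 3]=(0 2 9 3 7)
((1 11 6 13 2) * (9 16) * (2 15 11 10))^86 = ((1 10 2)(6 13 15 11)(9 16))^86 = (16)(1 2 10)(6 15)(11 13)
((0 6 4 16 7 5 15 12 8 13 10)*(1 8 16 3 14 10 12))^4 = ((0 6 4 3 14 10)(1 8 13 12 16 7 5 15))^4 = (0 14 4)(1 16)(3 6 10)(5 13)(7 8)(12 15)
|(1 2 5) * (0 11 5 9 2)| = 4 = |(0 11 5 1)(2 9)|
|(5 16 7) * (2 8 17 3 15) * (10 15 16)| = 9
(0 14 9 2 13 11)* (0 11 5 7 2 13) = (0 14 9 13 5 7 2) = [14, 1, 0, 3, 4, 7, 6, 2, 8, 13, 10, 11, 12, 5, 9]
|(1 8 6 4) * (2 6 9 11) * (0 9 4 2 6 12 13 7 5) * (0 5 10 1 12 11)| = 42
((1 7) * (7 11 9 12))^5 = (12)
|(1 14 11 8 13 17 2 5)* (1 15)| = 9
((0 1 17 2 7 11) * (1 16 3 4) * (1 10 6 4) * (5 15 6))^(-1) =((0 16 3 1 17 2 7 11)(4 10 5 15 6))^(-1) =(0 11 7 2 17 1 3 16)(4 6 15 5 10)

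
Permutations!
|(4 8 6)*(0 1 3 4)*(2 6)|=|(0 1 3 4 8 2 6)|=7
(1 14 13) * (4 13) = (1 14 4 13) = [0, 14, 2, 3, 13, 5, 6, 7, 8, 9, 10, 11, 12, 1, 4]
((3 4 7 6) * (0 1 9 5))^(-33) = (0 5 9 1)(3 6 7 4)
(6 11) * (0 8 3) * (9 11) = (0 8 3)(6 9 11) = [8, 1, 2, 0, 4, 5, 9, 7, 3, 11, 10, 6]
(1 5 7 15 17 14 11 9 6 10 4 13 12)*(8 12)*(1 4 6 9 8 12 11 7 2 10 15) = (1 5 2 10 6 15 17 14 7)(4 13 12)(8 11) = [0, 5, 10, 3, 13, 2, 15, 1, 11, 9, 6, 8, 4, 12, 7, 17, 16, 14]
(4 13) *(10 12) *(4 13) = (13)(10 12) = [0, 1, 2, 3, 4, 5, 6, 7, 8, 9, 12, 11, 10, 13]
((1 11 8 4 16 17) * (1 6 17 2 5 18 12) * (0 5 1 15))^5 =(18)(1 2 16 4 8 11)(6 17)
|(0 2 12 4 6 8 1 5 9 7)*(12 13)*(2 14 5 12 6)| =35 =|(0 14 5 9 7)(1 12 4 2 13 6 8)|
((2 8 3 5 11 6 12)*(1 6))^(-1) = (1 11 5 3 8 2 12 6)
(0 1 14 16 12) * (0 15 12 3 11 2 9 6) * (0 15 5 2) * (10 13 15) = (0 1 14 16 3 11)(2 9 6 10 13 15 12 5) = [1, 14, 9, 11, 4, 2, 10, 7, 8, 6, 13, 0, 5, 15, 16, 12, 3]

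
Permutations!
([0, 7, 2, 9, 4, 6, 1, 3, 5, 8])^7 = (9)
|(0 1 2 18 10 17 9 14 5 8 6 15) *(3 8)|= 13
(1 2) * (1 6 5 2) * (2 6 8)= (2 8)(5 6)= [0, 1, 8, 3, 4, 6, 5, 7, 2]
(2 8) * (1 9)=(1 9)(2 8)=[0, 9, 8, 3, 4, 5, 6, 7, 2, 1]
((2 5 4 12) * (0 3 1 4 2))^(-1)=(0 12 4 1 3)(2 5)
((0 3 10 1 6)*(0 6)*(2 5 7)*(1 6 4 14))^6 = ((0 3 10 6 4 14 1)(2 5 7))^6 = (0 1 14 4 6 10 3)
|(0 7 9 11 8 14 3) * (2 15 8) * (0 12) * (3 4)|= 11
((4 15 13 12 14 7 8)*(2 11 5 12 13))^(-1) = (2 15 4 8 7 14 12 5 11)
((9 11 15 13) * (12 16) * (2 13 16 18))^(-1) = (2 18 12 16 15 11 9 13)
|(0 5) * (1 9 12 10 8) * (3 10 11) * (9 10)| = |(0 5)(1 10 8)(3 9 12 11)| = 12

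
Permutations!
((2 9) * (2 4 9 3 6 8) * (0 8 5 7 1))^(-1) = (0 1 7 5 6 3 2 8)(4 9)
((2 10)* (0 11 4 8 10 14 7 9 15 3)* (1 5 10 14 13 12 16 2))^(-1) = (0 3 15 9 7 14 8 4 11)(1 10 5)(2 16 12 13)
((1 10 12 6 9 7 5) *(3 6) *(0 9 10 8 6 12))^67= (0 5 6 9 1 10 7 8)(3 12)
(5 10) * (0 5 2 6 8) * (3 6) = (0 5 10 2 3 6 8) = [5, 1, 3, 6, 4, 10, 8, 7, 0, 9, 2]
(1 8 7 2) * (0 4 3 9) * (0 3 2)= (0 4 2 1 8 7)(3 9)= [4, 8, 1, 9, 2, 5, 6, 0, 7, 3]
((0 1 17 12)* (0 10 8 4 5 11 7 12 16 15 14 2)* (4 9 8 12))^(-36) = ((0 1 17 16 15 14 2)(4 5 11 7)(8 9)(10 12))^(-36) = (0 2 14 15 16 17 1)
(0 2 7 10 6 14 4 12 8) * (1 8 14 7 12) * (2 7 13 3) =(0 7 10 6 13 3 2 12 14 4 1 8) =[7, 8, 12, 2, 1, 5, 13, 10, 0, 9, 6, 11, 14, 3, 4]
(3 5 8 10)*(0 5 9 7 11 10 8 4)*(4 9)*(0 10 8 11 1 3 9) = (0 5)(1 3 4 10 9 7)(8 11) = [5, 3, 2, 4, 10, 0, 6, 1, 11, 7, 9, 8]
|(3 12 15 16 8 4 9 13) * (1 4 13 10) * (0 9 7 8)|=12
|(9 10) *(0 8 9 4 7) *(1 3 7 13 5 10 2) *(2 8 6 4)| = 10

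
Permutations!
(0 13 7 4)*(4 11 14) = [13, 1, 2, 3, 0, 5, 6, 11, 8, 9, 10, 14, 12, 7, 4] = (0 13 7 11 14 4)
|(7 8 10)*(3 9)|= |(3 9)(7 8 10)|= 6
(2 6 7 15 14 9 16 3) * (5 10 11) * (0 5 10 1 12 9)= [5, 12, 6, 2, 4, 1, 7, 15, 8, 16, 11, 10, 9, 13, 0, 14, 3]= (0 5 1 12 9 16 3 2 6 7 15 14)(10 11)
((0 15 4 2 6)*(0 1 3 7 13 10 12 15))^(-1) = ((1 3 7 13 10 12 15 4 2 6))^(-1) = (1 6 2 4 15 12 10 13 7 3)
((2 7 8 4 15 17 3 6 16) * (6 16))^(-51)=((2 7 8 4 15 17 3 16))^(-51)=(2 17 8 16 15 7 3 4)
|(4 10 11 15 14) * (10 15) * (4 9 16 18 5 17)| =8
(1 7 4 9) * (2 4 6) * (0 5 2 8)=(0 5 2 4 9 1 7 6 8)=[5, 7, 4, 3, 9, 2, 8, 6, 0, 1]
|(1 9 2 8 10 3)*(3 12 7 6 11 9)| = |(1 3)(2 8 10 12 7 6 11 9)| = 8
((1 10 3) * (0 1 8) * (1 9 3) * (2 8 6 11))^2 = (0 3 11 8 9 6 2)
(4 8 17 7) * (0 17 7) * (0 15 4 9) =[17, 1, 2, 3, 8, 5, 6, 9, 7, 0, 10, 11, 12, 13, 14, 4, 16, 15] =(0 17 15 4 8 7 9)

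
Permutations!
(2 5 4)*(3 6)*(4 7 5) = [0, 1, 4, 6, 2, 7, 3, 5] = (2 4)(3 6)(5 7)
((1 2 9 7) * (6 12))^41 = ((1 2 9 7)(6 12))^41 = (1 2 9 7)(6 12)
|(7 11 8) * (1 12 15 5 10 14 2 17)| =|(1 12 15 5 10 14 2 17)(7 11 8)| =24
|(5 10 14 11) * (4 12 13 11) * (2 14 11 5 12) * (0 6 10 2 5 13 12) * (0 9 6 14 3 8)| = |(0 14 4 5 2 3 8)(6 10 11 9)| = 28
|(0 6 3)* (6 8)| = 4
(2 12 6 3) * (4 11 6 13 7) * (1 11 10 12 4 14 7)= (1 11 6 3 2 4 10 12 13)(7 14)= [0, 11, 4, 2, 10, 5, 3, 14, 8, 9, 12, 6, 13, 1, 7]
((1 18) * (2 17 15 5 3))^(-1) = (1 18)(2 3 5 15 17)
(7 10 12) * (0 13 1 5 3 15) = (0 13 1 5 3 15)(7 10 12) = [13, 5, 2, 15, 4, 3, 6, 10, 8, 9, 12, 11, 7, 1, 14, 0]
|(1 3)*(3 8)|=|(1 8 3)|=3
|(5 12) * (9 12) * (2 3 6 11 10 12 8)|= 9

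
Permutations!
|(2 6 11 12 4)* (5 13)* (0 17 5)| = 20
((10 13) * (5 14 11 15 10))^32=(5 11 10)(13 14 15)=((5 14 11 15 10 13))^32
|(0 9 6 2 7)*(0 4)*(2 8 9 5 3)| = |(0 5 3 2 7 4)(6 8 9)| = 6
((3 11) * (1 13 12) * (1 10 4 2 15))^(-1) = (1 15 2 4 10 12 13)(3 11)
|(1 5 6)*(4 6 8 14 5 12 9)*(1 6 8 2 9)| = |(1 12)(2 9 4 8 14 5)| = 6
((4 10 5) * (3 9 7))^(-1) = ((3 9 7)(4 10 5))^(-1) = (3 7 9)(4 5 10)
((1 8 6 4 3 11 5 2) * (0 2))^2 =(0 1 6 3 5 2 8 4 11)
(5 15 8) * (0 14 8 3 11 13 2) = [14, 1, 0, 11, 4, 15, 6, 7, 5, 9, 10, 13, 12, 2, 8, 3] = (0 14 8 5 15 3 11 13 2)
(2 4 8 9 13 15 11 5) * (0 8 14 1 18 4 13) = [8, 18, 13, 3, 14, 2, 6, 7, 9, 0, 10, 5, 12, 15, 1, 11, 16, 17, 4] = (0 8 9)(1 18 4 14)(2 13 15 11 5)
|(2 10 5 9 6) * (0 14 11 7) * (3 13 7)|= 30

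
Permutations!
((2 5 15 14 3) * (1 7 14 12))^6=(1 15 2 14)(3 7 12 5)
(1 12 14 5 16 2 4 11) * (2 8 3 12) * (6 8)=(1 2 4 11)(3 12 14 5 16 6 8)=[0, 2, 4, 12, 11, 16, 8, 7, 3, 9, 10, 1, 14, 13, 5, 15, 6]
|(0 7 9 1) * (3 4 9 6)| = 7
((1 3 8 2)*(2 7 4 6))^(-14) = ((1 3 8 7 4 6 2))^(-14) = (8)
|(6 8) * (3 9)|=|(3 9)(6 8)|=2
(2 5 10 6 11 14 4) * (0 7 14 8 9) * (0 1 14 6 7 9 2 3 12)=[9, 14, 5, 12, 3, 10, 11, 6, 2, 1, 7, 8, 0, 13, 4]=(0 9 1 14 4 3 12)(2 5 10 7 6 11 8)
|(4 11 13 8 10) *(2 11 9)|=7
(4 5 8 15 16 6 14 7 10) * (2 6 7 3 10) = (2 6 14 3 10 4 5 8 15 16 7) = [0, 1, 6, 10, 5, 8, 14, 2, 15, 9, 4, 11, 12, 13, 3, 16, 7]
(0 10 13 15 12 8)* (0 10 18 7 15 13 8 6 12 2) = (0 18 7 15 2)(6 12)(8 10) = [18, 1, 0, 3, 4, 5, 12, 15, 10, 9, 8, 11, 6, 13, 14, 2, 16, 17, 7]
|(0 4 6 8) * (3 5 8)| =|(0 4 6 3 5 8)| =6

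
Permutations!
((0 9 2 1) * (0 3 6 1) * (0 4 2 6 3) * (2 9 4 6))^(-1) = ((0 4 9 2 6 1))^(-1) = (0 1 6 2 9 4)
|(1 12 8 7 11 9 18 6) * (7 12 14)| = |(1 14 7 11 9 18 6)(8 12)| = 14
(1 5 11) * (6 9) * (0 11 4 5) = [11, 0, 2, 3, 5, 4, 9, 7, 8, 6, 10, 1] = (0 11 1)(4 5)(6 9)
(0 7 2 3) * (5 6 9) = (0 7 2 3)(5 6 9) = [7, 1, 3, 0, 4, 6, 9, 2, 8, 5]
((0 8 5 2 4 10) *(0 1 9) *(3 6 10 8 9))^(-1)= ((0 9)(1 3 6 10)(2 4 8 5))^(-1)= (0 9)(1 10 6 3)(2 5 8 4)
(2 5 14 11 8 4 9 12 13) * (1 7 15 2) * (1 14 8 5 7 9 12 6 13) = [0, 9, 7, 3, 12, 8, 13, 15, 4, 6, 10, 5, 1, 14, 11, 2] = (1 9 6 13 14 11 5 8 4 12)(2 7 15)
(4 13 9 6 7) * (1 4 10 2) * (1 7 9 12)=(1 4 13 12)(2 7 10)(6 9)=[0, 4, 7, 3, 13, 5, 9, 10, 8, 6, 2, 11, 1, 12]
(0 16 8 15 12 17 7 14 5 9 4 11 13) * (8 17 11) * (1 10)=(0 16 17 7 14 5 9 4 8 15 12 11 13)(1 10)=[16, 10, 2, 3, 8, 9, 6, 14, 15, 4, 1, 13, 11, 0, 5, 12, 17, 7]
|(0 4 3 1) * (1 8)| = |(0 4 3 8 1)| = 5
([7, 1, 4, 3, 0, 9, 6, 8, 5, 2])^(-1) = (0 4 2 9 5 8 7)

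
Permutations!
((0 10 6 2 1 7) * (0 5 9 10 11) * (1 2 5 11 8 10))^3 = ((0 8 10 6 5 9 1 7 11))^3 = (0 6 1)(5 7 8)(9 11 10)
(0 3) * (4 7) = (0 3)(4 7) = [3, 1, 2, 0, 7, 5, 6, 4]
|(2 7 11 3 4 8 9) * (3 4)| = |(2 7 11 4 8 9)| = 6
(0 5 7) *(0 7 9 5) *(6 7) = (5 9)(6 7) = [0, 1, 2, 3, 4, 9, 7, 6, 8, 5]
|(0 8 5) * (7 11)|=|(0 8 5)(7 11)|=6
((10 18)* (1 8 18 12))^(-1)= ((1 8 18 10 12))^(-1)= (1 12 10 18 8)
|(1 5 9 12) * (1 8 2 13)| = 7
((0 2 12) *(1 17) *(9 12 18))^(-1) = ((0 2 18 9 12)(1 17))^(-1) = (0 12 9 18 2)(1 17)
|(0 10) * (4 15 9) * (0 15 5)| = 6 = |(0 10 15 9 4 5)|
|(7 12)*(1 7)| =3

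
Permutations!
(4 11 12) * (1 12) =[0, 12, 2, 3, 11, 5, 6, 7, 8, 9, 10, 1, 4] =(1 12 4 11)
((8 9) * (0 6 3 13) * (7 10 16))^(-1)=((0 6 3 13)(7 10 16)(8 9))^(-1)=(0 13 3 6)(7 16 10)(8 9)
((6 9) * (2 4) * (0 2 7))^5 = (0 2 4 7)(6 9)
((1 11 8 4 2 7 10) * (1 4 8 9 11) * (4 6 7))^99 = ((2 4)(6 7 10)(9 11))^99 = (2 4)(9 11)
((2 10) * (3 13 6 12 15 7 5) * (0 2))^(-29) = ((0 2 10)(3 13 6 12 15 7 5))^(-29) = (0 2 10)(3 5 7 15 12 6 13)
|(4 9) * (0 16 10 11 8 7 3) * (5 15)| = 14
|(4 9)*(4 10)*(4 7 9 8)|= 6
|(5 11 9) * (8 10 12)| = |(5 11 9)(8 10 12)| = 3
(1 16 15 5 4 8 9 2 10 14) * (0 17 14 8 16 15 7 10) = (0 17 14 1 15 5 4 16 7 10 8 9 2) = [17, 15, 0, 3, 16, 4, 6, 10, 9, 2, 8, 11, 12, 13, 1, 5, 7, 14]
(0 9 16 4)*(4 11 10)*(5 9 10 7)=(0 10 4)(5 9 16 11 7)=[10, 1, 2, 3, 0, 9, 6, 5, 8, 16, 4, 7, 12, 13, 14, 15, 11]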